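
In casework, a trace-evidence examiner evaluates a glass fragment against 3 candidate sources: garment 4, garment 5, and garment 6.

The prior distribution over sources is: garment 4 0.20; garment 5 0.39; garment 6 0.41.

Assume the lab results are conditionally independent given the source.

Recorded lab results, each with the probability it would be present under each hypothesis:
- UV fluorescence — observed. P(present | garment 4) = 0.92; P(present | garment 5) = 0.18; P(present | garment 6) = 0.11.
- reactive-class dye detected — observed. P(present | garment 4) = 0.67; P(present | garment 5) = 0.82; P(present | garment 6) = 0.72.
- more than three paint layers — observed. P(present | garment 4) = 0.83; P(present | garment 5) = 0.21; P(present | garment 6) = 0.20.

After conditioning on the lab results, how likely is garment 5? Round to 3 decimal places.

0.100

For each hypothesis, the unnormalized posterior weight is prior × product of the lab result likelihoods:
  garment 4: 0.20 × 0.92 × 0.67 × 0.83 = 0.10232
  garment 5: 0.39 × 0.18 × 0.82 × 0.21 = 0.012088
  garment 6: 0.41 × 0.11 × 0.72 × 0.20 = 0.0064944
The unnormalized weights sum to 0.12091.
P(garment 5 | evidence) = 0.012088 / 0.12091 ≈ 0.100.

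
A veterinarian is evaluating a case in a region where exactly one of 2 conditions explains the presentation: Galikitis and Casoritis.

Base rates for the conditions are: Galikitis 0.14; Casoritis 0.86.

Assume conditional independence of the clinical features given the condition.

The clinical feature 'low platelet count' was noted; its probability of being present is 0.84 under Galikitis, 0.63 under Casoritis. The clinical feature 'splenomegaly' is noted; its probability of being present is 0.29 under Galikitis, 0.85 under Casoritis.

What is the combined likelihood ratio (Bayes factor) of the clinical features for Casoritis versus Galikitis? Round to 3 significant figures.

2.20

Joint likelihood of the clinical feature pattern under each hypothesis:
  Casoritis: 0.63 × 0.85 = 0.5355
  Galikitis: 0.84 × 0.29 = 0.2436
Bayes factor = 0.5355 / 0.2436 ≈ 2.20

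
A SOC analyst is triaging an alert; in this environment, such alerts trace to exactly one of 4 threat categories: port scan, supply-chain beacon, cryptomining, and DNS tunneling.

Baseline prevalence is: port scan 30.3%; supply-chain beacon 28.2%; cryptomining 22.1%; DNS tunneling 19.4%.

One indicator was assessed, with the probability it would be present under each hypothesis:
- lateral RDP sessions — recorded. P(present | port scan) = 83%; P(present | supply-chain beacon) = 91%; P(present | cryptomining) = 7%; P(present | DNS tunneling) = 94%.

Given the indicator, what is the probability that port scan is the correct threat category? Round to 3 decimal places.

0.356

By Bayes' rule, the unnormalized weight for each hypothesis is prior × likelihood:
  port scan: 0.303 × 0.83 = 0.25149
  supply-chain beacon: 0.282 × 0.91 = 0.25662
  cryptomining: 0.221 × 0.07 = 0.01547
  DNS tunneling: 0.194 × 0.94 = 0.18236
Normalizing constant Z = 0.25149 + 0.25662 + 0.01547 + 0.18236 = 0.70594.
P(port scan | evidence) = 0.25149 / 0.70594 ≈ 0.356.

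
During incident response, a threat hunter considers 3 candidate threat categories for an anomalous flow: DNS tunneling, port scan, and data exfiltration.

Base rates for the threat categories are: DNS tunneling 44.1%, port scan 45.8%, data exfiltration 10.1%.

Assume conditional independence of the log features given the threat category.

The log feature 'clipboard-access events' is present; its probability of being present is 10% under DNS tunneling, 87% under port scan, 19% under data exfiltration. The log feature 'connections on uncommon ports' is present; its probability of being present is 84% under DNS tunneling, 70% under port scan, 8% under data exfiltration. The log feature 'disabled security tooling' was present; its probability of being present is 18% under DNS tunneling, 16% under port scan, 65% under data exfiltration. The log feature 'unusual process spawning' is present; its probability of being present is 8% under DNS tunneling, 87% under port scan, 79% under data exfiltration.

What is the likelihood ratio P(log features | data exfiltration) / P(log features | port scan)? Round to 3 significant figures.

Joint likelihood of the log feature pattern under each hypothesis:
  data exfiltration: 0.19 × 0.08 × 0.65 × 0.79 = 0.0078052
  port scan: 0.87 × 0.70 × 0.16 × 0.87 = 0.084773
Bayes factor = 0.0078052 / 0.084773 ≈ 0.0921

0.0921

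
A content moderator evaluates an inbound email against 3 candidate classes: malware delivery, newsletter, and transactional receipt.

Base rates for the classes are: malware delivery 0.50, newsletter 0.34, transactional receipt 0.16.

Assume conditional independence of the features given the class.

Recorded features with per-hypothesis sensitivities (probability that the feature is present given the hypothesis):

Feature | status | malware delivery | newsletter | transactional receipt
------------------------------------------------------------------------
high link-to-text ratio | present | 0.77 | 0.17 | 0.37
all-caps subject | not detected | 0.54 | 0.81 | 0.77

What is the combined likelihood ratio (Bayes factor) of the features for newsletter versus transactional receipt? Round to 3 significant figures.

0.380

The Bayes factor is the ratio of the joint likelihoods of the feature pattern under the two hypotheses (using 1 − P(present | H) for each absent feature).
  newsletter: 0.17 × (1 − 0.81) = 0.0323
  transactional receipt: 0.37 × (1 − 0.77) = 0.0851
Bayes factor = 0.0323 / 0.0851 ≈ 0.380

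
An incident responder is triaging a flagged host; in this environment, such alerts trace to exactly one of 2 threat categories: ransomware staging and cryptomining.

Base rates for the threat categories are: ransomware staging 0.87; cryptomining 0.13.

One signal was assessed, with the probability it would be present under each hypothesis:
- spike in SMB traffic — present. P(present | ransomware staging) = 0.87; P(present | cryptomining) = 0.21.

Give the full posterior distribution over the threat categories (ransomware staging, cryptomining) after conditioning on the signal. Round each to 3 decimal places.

0.965, 0.035

By Bayes' rule, the unnormalized weight for each hypothesis is prior × likelihood:
  ransomware staging: 0.87 × 0.87 = 0.7569
  cryptomining: 0.13 × 0.21 = 0.0273
Marginal likelihood of the evidence = 0.7842.
P(ransomware staging | evidence) = 0.7569 / 0.7842 ≈ 0.965
P(cryptomining | evidence) = 0.0273 / 0.7842 ≈ 0.035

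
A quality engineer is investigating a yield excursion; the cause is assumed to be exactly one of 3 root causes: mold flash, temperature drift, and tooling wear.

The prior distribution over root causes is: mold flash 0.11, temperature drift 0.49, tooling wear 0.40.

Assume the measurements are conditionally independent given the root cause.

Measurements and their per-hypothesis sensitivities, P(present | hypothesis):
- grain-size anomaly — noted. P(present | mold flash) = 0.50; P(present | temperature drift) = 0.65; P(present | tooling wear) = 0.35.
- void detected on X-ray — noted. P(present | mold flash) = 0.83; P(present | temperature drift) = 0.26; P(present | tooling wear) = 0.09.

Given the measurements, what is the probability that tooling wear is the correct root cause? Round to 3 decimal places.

0.089

For each hypothesis, the unnormalized posterior weight is prior × product of the measurement likelihoods:
  mold flash: 0.11 × 0.50 × 0.83 = 0.04565
  temperature drift: 0.49 × 0.65 × 0.26 = 0.08281
  tooling wear: 0.40 × 0.35 × 0.09 = 0.0126
Marginal likelihood of the evidence = 0.14106.
P(tooling wear | evidence) = 0.0126 / 0.14106 ≈ 0.089.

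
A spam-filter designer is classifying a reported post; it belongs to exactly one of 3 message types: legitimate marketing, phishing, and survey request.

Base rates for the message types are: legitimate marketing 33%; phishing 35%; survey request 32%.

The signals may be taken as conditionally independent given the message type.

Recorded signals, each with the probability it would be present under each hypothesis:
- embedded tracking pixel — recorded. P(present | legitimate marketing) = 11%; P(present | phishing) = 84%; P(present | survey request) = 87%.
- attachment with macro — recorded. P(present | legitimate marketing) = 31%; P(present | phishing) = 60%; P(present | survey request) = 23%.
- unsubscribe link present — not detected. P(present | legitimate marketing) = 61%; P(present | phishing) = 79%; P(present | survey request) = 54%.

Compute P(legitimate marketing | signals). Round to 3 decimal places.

By Bayes' rule with conditional independence, the unnormalized weight for each hypothesis is prior × ∏ likelihoods (using 1 − P(present | H) for each absent signal):
  legitimate marketing: 0.33 × 0.11 × 0.31 × (1 − 0.61) = 0.0043887
  phishing: 0.35 × 0.84 × 0.60 × (1 − 0.79) = 0.037044
  survey request: 0.32 × 0.87 × 0.23 × (1 − 0.54) = 0.029455
The unnormalized weights sum to 0.070887.
P(legitimate marketing | evidence) = 0.0043887 / 0.070887 ≈ 0.062.

0.062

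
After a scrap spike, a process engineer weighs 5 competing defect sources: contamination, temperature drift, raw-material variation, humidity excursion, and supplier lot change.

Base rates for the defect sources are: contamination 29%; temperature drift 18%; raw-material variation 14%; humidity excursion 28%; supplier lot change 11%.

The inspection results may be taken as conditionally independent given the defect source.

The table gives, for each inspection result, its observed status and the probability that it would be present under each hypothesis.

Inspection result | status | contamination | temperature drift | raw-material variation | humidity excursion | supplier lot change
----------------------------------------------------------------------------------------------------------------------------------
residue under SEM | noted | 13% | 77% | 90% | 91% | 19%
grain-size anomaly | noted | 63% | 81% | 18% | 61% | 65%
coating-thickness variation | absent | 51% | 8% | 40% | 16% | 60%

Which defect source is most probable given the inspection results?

humidity excursion

For each hypothesis, the unnormalized posterior weight is prior × product of the inspection result likelihoods (using 1 − P(present | H) for each absent inspection result):
  contamination: 0.29 × 0.13 × 0.63 × (1 − 0.51) = 0.011638
  temperature drift: 0.18 × 0.77 × 0.81 × (1 − 0.08) = 0.10328
  raw-material variation: 0.14 × 0.90 × 0.18 × (1 − 0.40) = 0.013608
  humidity excursion: 0.28 × 0.91 × 0.61 × (1 − 0.16) = 0.13056
  supplier lot change: 0.11 × 0.19 × 0.65 × (1 − 0.60) = 0.005434
The unnormalized weights sum to 0.26452.
P(contamination | evidence) ≈ 0.011638 / 0.26452 ≈ 0.044
P(temperature drift | evidence) ≈ 0.10328 / 0.26452 ≈ 0.390
P(raw-material variation | evidence) ≈ 0.013608 / 0.26452 ≈ 0.051
P(humidity excursion | evidence) ≈ 0.13056 / 0.26452 ≈ 0.494
P(supplier lot change | evidence) ≈ 0.005434 / 0.26452 ≈ 0.021
The largest is 0.494, so humidity excursion is most probable.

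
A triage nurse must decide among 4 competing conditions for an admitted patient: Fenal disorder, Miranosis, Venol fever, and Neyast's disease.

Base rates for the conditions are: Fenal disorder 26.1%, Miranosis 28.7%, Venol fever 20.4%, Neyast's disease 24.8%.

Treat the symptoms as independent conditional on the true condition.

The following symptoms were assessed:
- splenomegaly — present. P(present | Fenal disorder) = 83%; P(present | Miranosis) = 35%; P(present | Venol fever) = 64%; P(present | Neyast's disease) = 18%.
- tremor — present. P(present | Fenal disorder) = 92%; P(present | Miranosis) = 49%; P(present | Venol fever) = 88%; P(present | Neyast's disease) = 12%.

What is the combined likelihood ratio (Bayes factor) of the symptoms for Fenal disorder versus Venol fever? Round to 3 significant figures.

1.36

Take the product of per-symptom likelihoods under each hypothesis, then divide.
  Fenal disorder: 0.83 × 0.92 = 0.7636
  Venol fever: 0.64 × 0.88 = 0.5632
Bayes factor = 0.7636 / 0.5632 ≈ 1.36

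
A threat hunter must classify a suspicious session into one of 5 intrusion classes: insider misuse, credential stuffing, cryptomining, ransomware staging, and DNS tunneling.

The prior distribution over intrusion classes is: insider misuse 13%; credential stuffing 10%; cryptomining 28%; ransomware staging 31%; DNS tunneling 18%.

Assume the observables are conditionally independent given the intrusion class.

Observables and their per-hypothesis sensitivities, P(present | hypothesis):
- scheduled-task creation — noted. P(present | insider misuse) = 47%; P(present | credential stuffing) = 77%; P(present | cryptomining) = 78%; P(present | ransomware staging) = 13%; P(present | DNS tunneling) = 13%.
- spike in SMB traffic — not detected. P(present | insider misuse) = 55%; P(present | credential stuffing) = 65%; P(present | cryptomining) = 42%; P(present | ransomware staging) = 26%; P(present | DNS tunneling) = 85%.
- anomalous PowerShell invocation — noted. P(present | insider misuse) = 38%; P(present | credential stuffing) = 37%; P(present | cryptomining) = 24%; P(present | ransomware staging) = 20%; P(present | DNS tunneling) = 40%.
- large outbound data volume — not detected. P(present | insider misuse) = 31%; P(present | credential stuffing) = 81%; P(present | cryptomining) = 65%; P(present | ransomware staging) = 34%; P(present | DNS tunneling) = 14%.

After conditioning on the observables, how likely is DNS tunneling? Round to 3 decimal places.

0.049

By Bayes' rule with conditional independence, the unnormalized weight for each hypothesis is prior × ∏ likelihoods (using 1 − P(present | H) for each absent observable):
  insider misuse: 0.13 × 0.47 × (1 − 0.55) × 0.38 × (1 − 0.31) = 0.0072092
  credential stuffing: 0.10 × 0.77 × (1 − 0.65) × 0.37 × (1 − 0.81) = 0.0018946
  cryptomining: 0.28 × 0.78 × (1 − 0.42) × 0.24 × (1 − 0.65) = 0.01064
  ransomware staging: 0.31 × 0.13 × (1 − 0.26) × 0.20 × (1 − 0.34) = 0.0039365
  DNS tunneling: 0.18 × 0.13 × (1 − 0.85) × 0.40 × (1 − 0.14) = 0.0012074
Marginal likelihood of the evidence = 0.024888.
P(DNS tunneling | evidence) = 0.0012074 / 0.024888 ≈ 0.049.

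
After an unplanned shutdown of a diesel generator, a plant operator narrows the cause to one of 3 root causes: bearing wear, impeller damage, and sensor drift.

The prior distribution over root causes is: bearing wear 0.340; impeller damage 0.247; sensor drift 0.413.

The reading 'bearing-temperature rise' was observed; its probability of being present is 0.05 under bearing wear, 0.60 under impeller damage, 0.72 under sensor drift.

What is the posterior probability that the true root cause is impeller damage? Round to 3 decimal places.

0.320

For each hypothesis, the unnormalized posterior weight is prior × likelihood:
  bearing wear: 0.340 × 0.05 = 0.017
  impeller damage: 0.247 × 0.60 = 0.1482
  sensor drift: 0.413 × 0.72 = 0.29736
The unnormalized weights sum to 0.46256.
P(impeller damage | evidence) = 0.1482 / 0.46256 ≈ 0.320.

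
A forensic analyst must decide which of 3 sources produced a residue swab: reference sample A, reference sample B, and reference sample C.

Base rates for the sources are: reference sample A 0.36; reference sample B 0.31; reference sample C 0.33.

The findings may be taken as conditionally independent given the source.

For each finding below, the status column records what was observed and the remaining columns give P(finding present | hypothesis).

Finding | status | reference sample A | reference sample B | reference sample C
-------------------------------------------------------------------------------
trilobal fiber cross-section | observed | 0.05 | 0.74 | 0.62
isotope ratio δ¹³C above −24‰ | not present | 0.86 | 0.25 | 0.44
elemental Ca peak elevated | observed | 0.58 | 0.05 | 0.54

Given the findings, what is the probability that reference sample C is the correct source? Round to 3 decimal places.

For each hypothesis, the unnormalized posterior weight is prior × product of the finding likelihoods (using 1 − P(present | H) for each absent finding):
  reference sample A: 0.36 × 0.05 × (1 − 0.86) × 0.58 = 0.0014616
  reference sample B: 0.31 × 0.74 × (1 − 0.25) × 0.05 = 0.0086025
  reference sample C: 0.33 × 0.62 × (1 − 0.44) × 0.54 = 0.061871
The unnormalized weights sum to 0.071935.
P(reference sample C | evidence) = 0.061871 / 0.071935 ≈ 0.860.

0.860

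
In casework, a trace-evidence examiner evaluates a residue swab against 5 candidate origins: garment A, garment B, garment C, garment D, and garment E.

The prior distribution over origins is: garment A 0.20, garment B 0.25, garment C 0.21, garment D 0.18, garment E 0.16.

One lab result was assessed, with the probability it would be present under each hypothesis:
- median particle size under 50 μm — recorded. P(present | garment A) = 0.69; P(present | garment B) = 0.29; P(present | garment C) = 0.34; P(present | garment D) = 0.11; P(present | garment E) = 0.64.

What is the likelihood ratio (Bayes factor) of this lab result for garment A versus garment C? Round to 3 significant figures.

2.03

Likelihood of this lab result under each hypothesis:
  garment A: 0.69
  garment C: 0.34
Bayes factor = 0.69 / 0.34 ≈ 2.03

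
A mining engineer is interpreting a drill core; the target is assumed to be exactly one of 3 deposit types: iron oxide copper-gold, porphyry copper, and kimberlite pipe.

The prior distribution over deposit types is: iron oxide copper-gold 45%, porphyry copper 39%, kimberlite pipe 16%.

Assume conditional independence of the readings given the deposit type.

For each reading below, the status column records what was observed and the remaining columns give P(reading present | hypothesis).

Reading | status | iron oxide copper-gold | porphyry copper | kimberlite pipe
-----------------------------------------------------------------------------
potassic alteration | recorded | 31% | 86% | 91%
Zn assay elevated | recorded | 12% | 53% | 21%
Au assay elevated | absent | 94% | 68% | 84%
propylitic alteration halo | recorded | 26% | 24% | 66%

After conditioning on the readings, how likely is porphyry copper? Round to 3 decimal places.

Multiply each prior by the joint likelihood of the reading pattern (using 1 − P(present | H) for each absent reading):
  iron oxide copper-gold: 0.45 × 0.31 × 0.12 × (1 − 0.94) × 0.26 = 0.00026114
  porphyry copper: 0.39 × 0.86 × 0.53 × (1 − 0.68) × 0.24 = 0.013652
  kimberlite pipe: 0.16 × 0.91 × 0.21 × (1 − 0.84) × 0.66 = 0.0032288
Marginal likelihood of the evidence = 0.017142.
P(porphyry copper | evidence) = 0.013652 / 0.017142 ≈ 0.796.

0.796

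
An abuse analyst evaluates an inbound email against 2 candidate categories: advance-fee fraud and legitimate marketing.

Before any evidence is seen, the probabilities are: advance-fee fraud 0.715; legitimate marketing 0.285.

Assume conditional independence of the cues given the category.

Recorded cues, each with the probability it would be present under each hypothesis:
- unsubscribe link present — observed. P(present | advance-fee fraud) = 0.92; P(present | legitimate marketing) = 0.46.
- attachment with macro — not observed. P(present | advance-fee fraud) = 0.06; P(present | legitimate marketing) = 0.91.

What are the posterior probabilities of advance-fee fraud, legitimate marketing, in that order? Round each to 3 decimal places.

0.981, 0.019

By Bayes' rule with conditional independence, the unnormalized weight for each hypothesis is prior × ∏ likelihoods (using 1 − P(present | H) for each absent cue):
  advance-fee fraud: 0.715 × 0.92 × (1 − 0.06) = 0.61833
  legitimate marketing: 0.285 × 0.46 × (1 − 0.91) = 0.011799
Marginal likelihood of the evidence = 0.63013.
P(advance-fee fraud | evidence) = 0.61833 / 0.63013 ≈ 0.981
P(legitimate marketing | evidence) = 0.011799 / 0.63013 ≈ 0.019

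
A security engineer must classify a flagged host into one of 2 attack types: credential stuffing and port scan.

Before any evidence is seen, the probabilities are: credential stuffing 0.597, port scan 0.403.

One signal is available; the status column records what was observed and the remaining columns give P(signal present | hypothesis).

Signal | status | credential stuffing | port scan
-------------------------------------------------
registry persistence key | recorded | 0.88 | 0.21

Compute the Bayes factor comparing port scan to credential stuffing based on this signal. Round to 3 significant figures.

The Bayes factor is the ratio of the two likelihoods.
  port scan: 0.21
  credential stuffing: 0.88
Bayes factor = 0.21 / 0.88 ≈ 0.239

0.239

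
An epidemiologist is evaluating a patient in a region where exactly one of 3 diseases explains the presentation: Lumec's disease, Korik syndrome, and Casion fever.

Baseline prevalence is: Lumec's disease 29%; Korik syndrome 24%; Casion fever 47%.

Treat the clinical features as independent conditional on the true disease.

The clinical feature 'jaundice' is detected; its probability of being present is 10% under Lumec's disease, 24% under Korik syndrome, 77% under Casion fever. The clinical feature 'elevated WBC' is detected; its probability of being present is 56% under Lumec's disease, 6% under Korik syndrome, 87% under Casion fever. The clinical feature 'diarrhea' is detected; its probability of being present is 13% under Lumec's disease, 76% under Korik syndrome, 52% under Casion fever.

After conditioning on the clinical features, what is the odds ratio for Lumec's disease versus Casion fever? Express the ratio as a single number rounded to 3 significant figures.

The normalizing constant cancels in an odds ratio, so compute prior × likelihood for the two hypotheses only:
  Lumec's disease: 0.29 × 0.10 × 0.56 × 0.13 = 0.0021112
  Casion fever: 0.47 × 0.77 × 0.87 × 0.52 = 0.16372
Posterior odds = 0.0021112 / 0.16372 ≈ 0.0129.

0.0129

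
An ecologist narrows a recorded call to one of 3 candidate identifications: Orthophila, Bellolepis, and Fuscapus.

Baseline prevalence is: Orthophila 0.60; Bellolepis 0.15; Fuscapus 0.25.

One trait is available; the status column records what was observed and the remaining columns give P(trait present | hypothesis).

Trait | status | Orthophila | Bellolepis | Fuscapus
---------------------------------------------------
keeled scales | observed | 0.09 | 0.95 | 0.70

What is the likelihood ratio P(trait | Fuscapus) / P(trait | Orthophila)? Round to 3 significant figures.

Likelihood of this trait under each hypothesis:
  Fuscapus: 0.7
  Orthophila: 0.09
Bayes factor = 0.7 / 0.09 ≈ 7.78

7.78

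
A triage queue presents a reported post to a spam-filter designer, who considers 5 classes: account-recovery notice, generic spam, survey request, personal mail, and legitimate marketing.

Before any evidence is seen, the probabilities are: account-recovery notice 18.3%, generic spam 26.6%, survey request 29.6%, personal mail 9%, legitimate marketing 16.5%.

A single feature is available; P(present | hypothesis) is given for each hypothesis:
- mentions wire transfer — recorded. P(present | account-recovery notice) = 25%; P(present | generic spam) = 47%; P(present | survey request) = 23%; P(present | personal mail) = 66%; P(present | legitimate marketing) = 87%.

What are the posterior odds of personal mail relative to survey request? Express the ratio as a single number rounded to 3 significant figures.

0.873

Posterior odds equal prior odds times the likelihood ratio; only the two competing hypotheses matter.
  personal mail: 0.090 × 0.66 = 0.0594
  survey request: 0.296 × 0.23 = 0.06808
Posterior odds = 0.0594 / 0.06808 ≈ 0.873.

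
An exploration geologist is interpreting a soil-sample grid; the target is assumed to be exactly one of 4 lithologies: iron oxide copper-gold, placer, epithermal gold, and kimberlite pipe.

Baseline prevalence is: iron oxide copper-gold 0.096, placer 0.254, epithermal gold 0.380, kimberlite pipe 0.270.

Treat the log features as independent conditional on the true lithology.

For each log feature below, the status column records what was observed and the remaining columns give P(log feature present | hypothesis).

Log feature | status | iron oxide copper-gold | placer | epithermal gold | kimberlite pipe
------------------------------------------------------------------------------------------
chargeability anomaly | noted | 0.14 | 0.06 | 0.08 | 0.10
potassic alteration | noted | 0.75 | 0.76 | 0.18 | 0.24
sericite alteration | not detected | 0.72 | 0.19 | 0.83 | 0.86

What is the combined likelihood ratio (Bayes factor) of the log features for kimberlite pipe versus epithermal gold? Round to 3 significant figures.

1.37

Take the product of per-log feature likelihoods under each hypothesis (using 1 − P(present | H) for each absent log feature), then divide.
  kimberlite pipe: 0.10 × 0.24 × (1 − 0.86) = 0.00336
  epithermal gold: 0.08 × 0.18 × (1 − 0.83) = 0.002448
Bayes factor = 0.00336 / 0.002448 ≈ 1.37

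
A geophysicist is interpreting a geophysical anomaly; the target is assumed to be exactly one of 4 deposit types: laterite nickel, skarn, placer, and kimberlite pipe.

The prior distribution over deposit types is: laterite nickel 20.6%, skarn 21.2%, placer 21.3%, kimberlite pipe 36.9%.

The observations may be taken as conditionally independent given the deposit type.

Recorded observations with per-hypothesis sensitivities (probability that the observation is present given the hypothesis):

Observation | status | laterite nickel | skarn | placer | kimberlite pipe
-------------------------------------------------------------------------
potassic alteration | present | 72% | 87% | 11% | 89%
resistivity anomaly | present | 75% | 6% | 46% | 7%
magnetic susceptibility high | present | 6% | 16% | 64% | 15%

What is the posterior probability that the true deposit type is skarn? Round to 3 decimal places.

0.094

For each hypothesis, the unnormalized posterior weight is prior × product of the observation likelihoods:
  laterite nickel: 0.206 × 0.72 × 0.75 × 0.06 = 0.0066744
  skarn: 0.212 × 0.87 × 0.06 × 0.16 = 0.0017706
  placer: 0.213 × 0.11 × 0.46 × 0.64 = 0.0068978
  kimberlite pipe: 0.369 × 0.89 × 0.07 × 0.15 = 0.0034483
Marginal likelihood of the evidence = 0.018791.
P(skarn | evidence) = 0.0017706 / 0.018791 ≈ 0.094.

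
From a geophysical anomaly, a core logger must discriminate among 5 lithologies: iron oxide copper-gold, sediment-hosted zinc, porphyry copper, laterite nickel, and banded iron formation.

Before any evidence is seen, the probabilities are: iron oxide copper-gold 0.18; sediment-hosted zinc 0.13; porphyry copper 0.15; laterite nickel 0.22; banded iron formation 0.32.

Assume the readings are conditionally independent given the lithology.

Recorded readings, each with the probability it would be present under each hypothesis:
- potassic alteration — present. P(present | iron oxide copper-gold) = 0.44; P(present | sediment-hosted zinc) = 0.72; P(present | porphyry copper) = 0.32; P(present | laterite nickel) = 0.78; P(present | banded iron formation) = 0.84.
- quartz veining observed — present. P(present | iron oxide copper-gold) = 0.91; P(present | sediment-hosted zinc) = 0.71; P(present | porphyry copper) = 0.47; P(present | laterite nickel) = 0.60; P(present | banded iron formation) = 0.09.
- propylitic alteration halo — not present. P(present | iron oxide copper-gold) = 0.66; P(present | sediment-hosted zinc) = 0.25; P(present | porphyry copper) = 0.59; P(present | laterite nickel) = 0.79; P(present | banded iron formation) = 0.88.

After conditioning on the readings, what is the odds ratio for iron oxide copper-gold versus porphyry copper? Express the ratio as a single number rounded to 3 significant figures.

2.65

Unnormalized posterior weight (prior times the reading likelihoods) for each of the two hypotheses (using 1 − P(present | H) for each absent reading):
  iron oxide copper-gold: 0.18 × 0.44 × 0.91 × (1 − 0.66) = 0.024504
  porphyry copper: 0.15 × 0.32 × 0.47 × (1 − 0.59) = 0.0092496
Posterior odds = 0.024504 / 0.0092496 ≈ 2.65.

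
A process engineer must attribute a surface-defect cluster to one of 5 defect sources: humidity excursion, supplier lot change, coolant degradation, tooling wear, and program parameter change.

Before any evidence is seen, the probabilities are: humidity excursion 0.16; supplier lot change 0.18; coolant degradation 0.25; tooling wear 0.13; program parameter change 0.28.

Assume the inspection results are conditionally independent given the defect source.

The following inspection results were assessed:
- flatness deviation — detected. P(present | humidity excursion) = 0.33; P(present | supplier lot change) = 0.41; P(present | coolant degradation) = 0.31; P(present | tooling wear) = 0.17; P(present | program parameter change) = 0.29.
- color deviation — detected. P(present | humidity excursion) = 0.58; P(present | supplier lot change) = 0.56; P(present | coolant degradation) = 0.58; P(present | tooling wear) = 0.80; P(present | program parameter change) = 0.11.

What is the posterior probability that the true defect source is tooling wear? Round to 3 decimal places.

0.123

For each hypothesis, the unnormalized posterior weight is prior × product of the inspection result likelihoods:
  humidity excursion: 0.16 × 0.33 × 0.58 = 0.030624
  supplier lot change: 0.18 × 0.41 × 0.56 = 0.041328
  coolant degradation: 0.25 × 0.31 × 0.58 = 0.04495
  tooling wear: 0.13 × 0.17 × 0.80 = 0.01768
  program parameter change: 0.28 × 0.29 × 0.11 = 0.008932
The unnormalized weights sum to 0.14351.
P(tooling wear | evidence) = 0.01768 / 0.14351 ≈ 0.123.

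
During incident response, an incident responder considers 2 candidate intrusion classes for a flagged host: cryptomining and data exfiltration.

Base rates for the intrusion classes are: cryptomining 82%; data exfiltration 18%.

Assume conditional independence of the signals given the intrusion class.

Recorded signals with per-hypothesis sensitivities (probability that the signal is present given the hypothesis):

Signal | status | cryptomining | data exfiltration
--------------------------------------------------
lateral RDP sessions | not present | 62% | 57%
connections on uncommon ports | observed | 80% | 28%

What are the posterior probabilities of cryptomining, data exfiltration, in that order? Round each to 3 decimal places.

0.920, 0.080

By Bayes' rule with conditional independence, the unnormalized weight for each hypothesis is prior × ∏ likelihoods (using 1 − P(present | H) for each absent signal):
  cryptomining: 0.82 × (1 − 0.62) × 0.80 = 0.24928
  data exfiltration: 0.18 × (1 − 0.57) × 0.28 = 0.021672
Marginal likelihood of the evidence = 0.27095.
P(cryptomining | evidence) = 0.24928 / 0.27095 ≈ 0.920
P(data exfiltration | evidence) = 0.021672 / 0.27095 ≈ 0.080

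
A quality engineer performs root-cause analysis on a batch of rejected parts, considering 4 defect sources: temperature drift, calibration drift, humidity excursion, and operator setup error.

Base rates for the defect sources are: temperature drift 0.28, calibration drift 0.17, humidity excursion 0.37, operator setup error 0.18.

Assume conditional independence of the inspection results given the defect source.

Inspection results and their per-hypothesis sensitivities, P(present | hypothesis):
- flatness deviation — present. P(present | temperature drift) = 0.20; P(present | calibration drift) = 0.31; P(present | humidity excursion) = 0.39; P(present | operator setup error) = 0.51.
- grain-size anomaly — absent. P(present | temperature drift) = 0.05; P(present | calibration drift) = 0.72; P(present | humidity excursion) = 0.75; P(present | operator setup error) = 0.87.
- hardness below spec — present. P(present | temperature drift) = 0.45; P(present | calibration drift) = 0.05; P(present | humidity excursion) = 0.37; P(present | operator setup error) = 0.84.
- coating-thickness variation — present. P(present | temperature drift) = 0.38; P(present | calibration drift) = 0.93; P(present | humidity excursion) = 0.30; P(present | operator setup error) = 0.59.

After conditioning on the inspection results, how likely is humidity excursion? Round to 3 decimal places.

By Bayes' rule with conditional independence, the unnormalized weight for each hypothesis is prior × ∏ likelihoods (using 1 − P(present | H) for each absent inspection result):
  temperature drift: 0.28 × 0.20 × (1 − 0.05) × 0.45 × 0.38 = 0.0090972
  calibration drift: 0.17 × 0.31 × (1 − 0.72) × 0.05 × 0.93 = 0.00068615
  humidity excursion: 0.37 × 0.39 × (1 − 0.75) × 0.37 × 0.30 = 0.0040043
  operator setup error: 0.18 × 0.51 × (1 − 0.87) × 0.84 × 0.59 = 0.0059145
Marginal likelihood of the evidence = 0.019702.
P(humidity excursion | evidence) = 0.0040043 / 0.019702 ≈ 0.203.

0.203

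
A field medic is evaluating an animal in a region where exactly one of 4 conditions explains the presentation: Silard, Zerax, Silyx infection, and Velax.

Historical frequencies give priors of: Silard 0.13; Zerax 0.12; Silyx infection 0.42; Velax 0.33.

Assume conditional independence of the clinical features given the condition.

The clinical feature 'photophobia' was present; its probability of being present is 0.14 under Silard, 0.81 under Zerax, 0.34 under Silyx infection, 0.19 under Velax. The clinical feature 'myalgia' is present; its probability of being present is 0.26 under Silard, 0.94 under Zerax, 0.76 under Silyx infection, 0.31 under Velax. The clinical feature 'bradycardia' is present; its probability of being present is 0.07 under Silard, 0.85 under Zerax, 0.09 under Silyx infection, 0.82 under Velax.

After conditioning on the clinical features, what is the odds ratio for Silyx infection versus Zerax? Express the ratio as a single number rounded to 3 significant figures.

0.126

The normalizing constant cancels in an odds ratio, so compute prior × likelihood for the two hypotheses only:
  Silyx infection: 0.42 × 0.34 × 0.76 × 0.09 = 0.0097675
  Zerax: 0.12 × 0.81 × 0.94 × 0.85 = 0.077663
Posterior odds = 0.0097675 / 0.077663 ≈ 0.126.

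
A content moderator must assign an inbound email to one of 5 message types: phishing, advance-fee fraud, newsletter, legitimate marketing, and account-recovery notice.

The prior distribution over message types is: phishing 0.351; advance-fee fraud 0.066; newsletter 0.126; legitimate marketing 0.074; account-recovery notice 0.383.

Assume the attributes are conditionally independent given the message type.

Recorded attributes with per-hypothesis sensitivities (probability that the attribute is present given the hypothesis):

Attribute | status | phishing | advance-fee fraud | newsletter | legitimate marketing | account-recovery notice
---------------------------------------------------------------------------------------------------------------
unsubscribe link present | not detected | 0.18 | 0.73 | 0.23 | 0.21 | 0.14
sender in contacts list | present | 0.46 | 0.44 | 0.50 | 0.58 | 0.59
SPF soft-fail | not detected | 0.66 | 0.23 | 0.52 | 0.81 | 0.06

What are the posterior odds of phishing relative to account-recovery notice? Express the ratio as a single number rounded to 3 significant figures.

Unnormalized posterior weight (prior times the attribute likelihoods) for each of the two hypotheses (using 1 − P(present | H) for each absent attribute):
  phishing: 0.351 × (1 − 0.18) × 0.46 × (1 − 0.66) = 0.045015
  account-recovery notice: 0.383 × (1 − 0.14) × 0.59 × (1 − 0.06) = 0.18267
Posterior odds = 0.045015 / 0.18267 ≈ 0.246.

0.246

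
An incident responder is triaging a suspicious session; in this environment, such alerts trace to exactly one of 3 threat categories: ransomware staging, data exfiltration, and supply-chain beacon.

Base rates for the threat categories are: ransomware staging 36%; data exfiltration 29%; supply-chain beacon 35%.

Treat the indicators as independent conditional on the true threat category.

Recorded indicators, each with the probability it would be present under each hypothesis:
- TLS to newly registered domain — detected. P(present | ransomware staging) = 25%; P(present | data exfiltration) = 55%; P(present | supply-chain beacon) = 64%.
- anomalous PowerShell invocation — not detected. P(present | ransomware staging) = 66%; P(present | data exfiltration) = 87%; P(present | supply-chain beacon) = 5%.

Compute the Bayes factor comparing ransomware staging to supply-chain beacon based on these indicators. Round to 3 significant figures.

0.140

The Bayes factor is the ratio of the joint likelihoods of the indicator pattern under the two hypotheses (using 1 − P(present | H) for each absent indicator).
  ransomware staging: 0.25 × (1 − 0.66) = 0.085
  supply-chain beacon: 0.64 × (1 − 0.05) = 0.608
Bayes factor = 0.085 / 0.608 ≈ 0.140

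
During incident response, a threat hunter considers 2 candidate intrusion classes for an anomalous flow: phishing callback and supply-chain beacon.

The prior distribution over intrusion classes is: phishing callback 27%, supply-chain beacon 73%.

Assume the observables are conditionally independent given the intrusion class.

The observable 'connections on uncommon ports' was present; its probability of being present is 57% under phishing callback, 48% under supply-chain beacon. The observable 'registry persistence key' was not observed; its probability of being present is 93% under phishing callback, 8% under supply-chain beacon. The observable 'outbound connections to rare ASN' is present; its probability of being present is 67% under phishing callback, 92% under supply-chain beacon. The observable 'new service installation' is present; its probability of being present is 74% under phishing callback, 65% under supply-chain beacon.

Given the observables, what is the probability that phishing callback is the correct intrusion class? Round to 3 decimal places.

0.027

For each hypothesis, the unnormalized posterior weight is prior × product of the observable likelihoods (using 1 − P(present | H) for each absent observable):
  phishing callback: 0.27 × 0.57 × (1 − 0.93) × 0.67 × 0.74 = 0.0053413
  supply-chain beacon: 0.73 × 0.48 × (1 − 0.08) × 0.92 × 0.65 = 0.19278
The unnormalized weights sum to 0.19812.
P(phishing callback | evidence) = 0.0053413 / 0.19812 ≈ 0.027.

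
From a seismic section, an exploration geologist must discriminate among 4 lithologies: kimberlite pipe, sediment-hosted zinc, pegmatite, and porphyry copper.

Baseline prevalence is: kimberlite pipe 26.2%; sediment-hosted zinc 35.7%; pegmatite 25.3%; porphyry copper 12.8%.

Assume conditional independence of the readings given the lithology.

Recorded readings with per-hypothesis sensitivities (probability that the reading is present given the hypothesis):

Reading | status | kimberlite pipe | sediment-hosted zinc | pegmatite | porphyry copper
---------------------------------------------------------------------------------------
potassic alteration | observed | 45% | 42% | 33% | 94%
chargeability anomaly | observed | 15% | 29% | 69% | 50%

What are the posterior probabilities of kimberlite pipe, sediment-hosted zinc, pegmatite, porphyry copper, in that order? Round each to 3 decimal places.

0.099, 0.243, 0.322, 0.336

For each hypothesis, the unnormalized posterior weight is prior × product of the reading likelihoods:
  kimberlite pipe: 0.262 × 0.45 × 0.15 = 0.017685
  sediment-hosted zinc: 0.357 × 0.42 × 0.29 = 0.043483
  pegmatite: 0.253 × 0.33 × 0.69 = 0.057608
  porphyry copper: 0.128 × 0.94 × 0.50 = 0.06016
Normalizing constant Z = 0.017685 + 0.043483 + 0.057608 + 0.06016 = 0.17894.
P(kimberlite pipe | evidence) = 0.017685 / 0.17894 ≈ 0.099
P(sediment-hosted zinc | evidence) = 0.043483 / 0.17894 ≈ 0.243
P(pegmatite | evidence) = 0.057608 / 0.17894 ≈ 0.322
P(porphyry copper | evidence) = 0.06016 / 0.17894 ≈ 0.336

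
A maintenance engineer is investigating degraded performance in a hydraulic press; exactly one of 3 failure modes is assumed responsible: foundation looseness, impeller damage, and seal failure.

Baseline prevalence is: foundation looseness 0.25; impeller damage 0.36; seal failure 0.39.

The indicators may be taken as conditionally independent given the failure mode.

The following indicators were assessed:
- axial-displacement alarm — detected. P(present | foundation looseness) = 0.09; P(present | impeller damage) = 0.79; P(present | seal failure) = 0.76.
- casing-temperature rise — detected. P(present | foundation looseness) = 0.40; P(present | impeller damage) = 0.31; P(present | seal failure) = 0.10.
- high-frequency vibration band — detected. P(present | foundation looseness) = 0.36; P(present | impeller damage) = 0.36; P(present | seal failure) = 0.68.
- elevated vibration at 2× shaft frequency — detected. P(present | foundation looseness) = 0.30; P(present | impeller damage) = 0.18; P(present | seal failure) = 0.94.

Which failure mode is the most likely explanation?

seal failure

By Bayes' rule with conditional independence, the unnormalized weight for each hypothesis is prior × ∏ likelihoods:
  foundation looseness: 0.25 × 0.09 × 0.40 × 0.36 × 0.30 = 0.000972
  impeller damage: 0.36 × 0.79 × 0.31 × 0.36 × 0.18 = 0.005713
  seal failure: 0.39 × 0.76 × 0.10 × 0.68 × 0.94 = 0.018946
Normalizing constant Z = 0.000972 + 0.005713 + 0.018946 = 0.025631.
P(foundation looseness | evidence) ≈ 0.000972 / 0.025631 ≈ 0.038
P(impeller damage | evidence) ≈ 0.005713 / 0.025631 ≈ 0.223
P(seal failure | evidence) ≈ 0.018946 / 0.025631 ≈ 0.739
The largest is 0.739, so seal failure is most probable.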